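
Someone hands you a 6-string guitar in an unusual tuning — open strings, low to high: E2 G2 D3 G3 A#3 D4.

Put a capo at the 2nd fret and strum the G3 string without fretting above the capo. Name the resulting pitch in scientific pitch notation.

A3

The capo raises the open G3 by 2 semitones to A3; fretting 0 more gives G3 + 2 + 0 = G3 + 2 semitones = A3.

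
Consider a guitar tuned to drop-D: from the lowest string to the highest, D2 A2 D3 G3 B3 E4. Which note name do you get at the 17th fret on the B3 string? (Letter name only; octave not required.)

Each fret is one semitone, so B3 + 17 = E.

E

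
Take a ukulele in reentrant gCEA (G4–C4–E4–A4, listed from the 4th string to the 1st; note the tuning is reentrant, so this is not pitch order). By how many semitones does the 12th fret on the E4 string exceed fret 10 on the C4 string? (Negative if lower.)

E4 at fret 12 → E5 (MIDI 76); C4 at fret 10 → A#4 (MIDI 70).
76 − 70 = 6, so the two pitches are 6 semitones apart.

6 semitones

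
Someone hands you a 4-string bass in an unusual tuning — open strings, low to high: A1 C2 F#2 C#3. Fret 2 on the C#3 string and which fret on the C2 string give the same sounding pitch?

15

Fret 2 on C#3 is MIDI 49 + 2 = 51 (D#3). On the C2 string (open MIDI 36), that pitch is 51 − 36 = fret 15.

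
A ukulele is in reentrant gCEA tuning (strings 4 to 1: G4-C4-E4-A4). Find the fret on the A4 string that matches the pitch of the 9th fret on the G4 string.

7

G4 at fret 9 is G4 + 9 semitones = E5.
The open A4 string is 2 semitones above the open G4, so the same pitch on the A4 string lies at fret 9 − 2 = 7.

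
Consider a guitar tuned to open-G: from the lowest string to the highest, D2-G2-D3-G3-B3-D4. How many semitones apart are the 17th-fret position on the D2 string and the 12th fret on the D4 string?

D2 at fret 17 → G3 (MIDI 55); D4 at fret 12 → D5 (MIDI 74).
55 − 74 = -19, so the two pitches are 19 semitones apart, with D5 the higher.

19 semitones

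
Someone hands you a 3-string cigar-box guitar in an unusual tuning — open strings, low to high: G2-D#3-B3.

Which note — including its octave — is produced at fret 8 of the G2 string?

G2 is MIDI 43. Adding 8 gives 51, which is D#3.
(Equivalently spelled Eb3.)

D#3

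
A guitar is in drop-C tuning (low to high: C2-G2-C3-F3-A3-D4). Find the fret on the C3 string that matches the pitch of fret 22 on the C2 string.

10

C2 at fret 22 is C2 + 22 semitones = A#3.
The open C3 string is 12 semitones above the open C2, so the same pitch on the C3 string lies at fret 22 − 12 = 10.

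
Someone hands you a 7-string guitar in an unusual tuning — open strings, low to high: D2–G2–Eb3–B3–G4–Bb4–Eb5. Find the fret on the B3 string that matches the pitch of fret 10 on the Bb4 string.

Fret 10 on Bb4 is MIDI 70 + 10 = 80 (Ab5). On the B3 string (open MIDI 59), that pitch is 80 − 59 = fret 21.

21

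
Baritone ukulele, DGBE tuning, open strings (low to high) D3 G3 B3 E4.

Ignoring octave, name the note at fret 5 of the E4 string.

The open E4 string plus 5 semitones: E–F–F#–G–G#–A.

A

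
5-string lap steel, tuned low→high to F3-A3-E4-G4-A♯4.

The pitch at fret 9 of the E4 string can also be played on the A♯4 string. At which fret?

Fret 9 on E4 is MIDI 64 + 9 = 73 (C♯5). On the A♯4 string (open MIDI 70), that pitch is 73 − 70 = fret 3.

3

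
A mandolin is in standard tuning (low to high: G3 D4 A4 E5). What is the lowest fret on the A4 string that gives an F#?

9

From A4, count semitones up the chromatic scale until reaching F#: A–A#–B–C–C#–D–D#–E–F–F# — 9 steps.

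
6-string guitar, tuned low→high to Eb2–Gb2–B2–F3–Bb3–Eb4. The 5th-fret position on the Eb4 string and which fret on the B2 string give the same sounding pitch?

21

Fret 5 on Eb4 is MIDI 63 + 5 = 68 (Ab4). On the B2 string (open MIDI 47), that pitch is 68 − 47 = fret 21.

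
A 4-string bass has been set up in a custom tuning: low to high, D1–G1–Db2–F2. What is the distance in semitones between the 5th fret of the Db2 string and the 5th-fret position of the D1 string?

11 semitones

Db2 at fret 5 → Gb2 (MIDI 42); D1 at fret 5 → G1 (MIDI 31).
42 − 31 = 11, so the two pitches are 11 semitones apart, with Gb2 the higher.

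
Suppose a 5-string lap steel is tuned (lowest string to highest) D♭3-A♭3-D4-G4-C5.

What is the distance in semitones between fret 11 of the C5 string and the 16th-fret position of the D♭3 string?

C5 at fret 11 → B5 (MIDI 83); D♭3 at fret 16 → F4 (MIDI 65).
83 − 65 = 18, so the two pitches are 18 semitones apart, with B5 the higher.

18 semitones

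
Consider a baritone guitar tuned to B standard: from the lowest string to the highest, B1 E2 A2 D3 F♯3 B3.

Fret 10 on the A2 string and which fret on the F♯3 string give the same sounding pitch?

A2 at fret 10 is A2 + 10 semitones = G3.
The open F♯3 string is 9 semitones above the open A2, so the same pitch on the F♯3 string lies at fret 10 − 9 = 1.

1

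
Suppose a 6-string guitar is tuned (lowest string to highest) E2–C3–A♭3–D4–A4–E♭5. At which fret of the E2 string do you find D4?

D4 is 22 semitones above the open E2 (E–F–Gb–G–…–C–Db–D), so it sits at fret 22.

22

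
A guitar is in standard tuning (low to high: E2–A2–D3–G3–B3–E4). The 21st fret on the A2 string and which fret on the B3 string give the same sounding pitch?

7

Fret 21 on A2 is MIDI 45 + 21 = 66 (F#4). On the B3 string (open MIDI 59), that pitch is 66 − 59 = fret 7.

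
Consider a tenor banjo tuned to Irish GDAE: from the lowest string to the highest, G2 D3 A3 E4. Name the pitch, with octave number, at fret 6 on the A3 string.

D♯4

A3 is MIDI 57. Adding 6 gives 63, which is D♯4.
(Equivalently spelled E♭4.)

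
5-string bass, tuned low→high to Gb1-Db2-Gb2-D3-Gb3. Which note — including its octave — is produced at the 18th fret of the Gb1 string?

C3

Gb1 is MIDI 30. Adding 18 gives 48, which is C3.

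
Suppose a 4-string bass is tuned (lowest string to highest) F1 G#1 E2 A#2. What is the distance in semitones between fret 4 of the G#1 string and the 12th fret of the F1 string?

5 semitones

G#1 at fret 4 → C2 (MIDI 36); F1 at fret 12 → F2 (MIDI 41).
36 − 41 = -5, so the two pitches are 5 semitones apart, with F2 the higher.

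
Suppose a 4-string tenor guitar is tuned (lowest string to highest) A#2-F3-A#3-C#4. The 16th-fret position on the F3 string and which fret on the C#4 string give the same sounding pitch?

Fret 16 on F3 is MIDI 53 + 16 = 69 (A4). On the C#4 string (open MIDI 61), that pitch is 69 − 61 = fret 8.

8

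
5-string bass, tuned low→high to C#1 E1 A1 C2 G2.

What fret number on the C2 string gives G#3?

20

G#3 is 20 semitones above the open C2 (C–C#–D–D#–…–F#–G–G#), so it sits at fret 20.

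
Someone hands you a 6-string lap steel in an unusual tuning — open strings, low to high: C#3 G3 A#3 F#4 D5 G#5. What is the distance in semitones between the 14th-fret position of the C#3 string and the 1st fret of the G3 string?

7 semitones

C#3 at fret 14 → D#4 (MIDI 63); G3 at fret 1 → G#3 (MIDI 56).
63 − 56 = 7, so the two pitches are 7 semitones apart, with D#4 the higher.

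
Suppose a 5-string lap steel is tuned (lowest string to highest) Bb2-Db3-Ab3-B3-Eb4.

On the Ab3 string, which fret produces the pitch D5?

D5 is 18 semitones above the open Ab3 (Ab–A–Bb–B–…–C–Db–D), so it sits at fret 18.

18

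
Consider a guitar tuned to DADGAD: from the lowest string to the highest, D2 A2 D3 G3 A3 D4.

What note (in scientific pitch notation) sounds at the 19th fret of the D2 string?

A3

D2 is MIDI 38. Adding 19 gives 57, which is A3.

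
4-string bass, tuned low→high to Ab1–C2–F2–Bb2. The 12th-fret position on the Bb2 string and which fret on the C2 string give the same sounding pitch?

Bb2 at fret 12 is Bb2 + 12 semitones = Bb3.
The open C2 string is 10 semitones below the open Bb2, so the same pitch on the C2 string lies at fret 12 + 10 = 22.

22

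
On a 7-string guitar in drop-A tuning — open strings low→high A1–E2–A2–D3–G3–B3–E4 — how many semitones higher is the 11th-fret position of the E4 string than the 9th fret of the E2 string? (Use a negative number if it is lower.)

26 semitones

E4 at fret 11 → D♯5 (MIDI 75); E2 at fret 9 → C♯3 (MIDI 49).
75 − 49 = 26, so the two pitches are 26 semitones apart.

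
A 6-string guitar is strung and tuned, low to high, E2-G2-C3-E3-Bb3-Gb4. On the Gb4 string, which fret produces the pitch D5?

8

D5 is 8 semitones above the open Gb4 (Gb–G–Ab–A–Bb–B–C–Db–D), so it sits at fret 8.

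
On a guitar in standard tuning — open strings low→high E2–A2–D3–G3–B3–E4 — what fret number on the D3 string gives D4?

D4 is 12 semitones above the open D3 (D–D#–E–F–…–C–C#–D), so it sits at fret 12.

12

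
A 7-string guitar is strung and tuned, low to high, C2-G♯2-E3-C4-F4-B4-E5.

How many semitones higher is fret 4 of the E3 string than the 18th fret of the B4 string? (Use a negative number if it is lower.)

-33 semitones

E3 at fret 4 → G♯3 (MIDI 56); B4 at fret 18 → F6 (MIDI 89).
56 − 89 = -33, so the two pitches are 33 semitones apart.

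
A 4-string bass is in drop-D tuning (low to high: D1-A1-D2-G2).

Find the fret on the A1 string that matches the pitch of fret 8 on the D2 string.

13

D2 at fret 8 is D2 + 8 semitones = A#2.
The open A1 string is 5 semitones below the open D2, so the same pitch on the A1 string lies at fret 8 + 5 = 13.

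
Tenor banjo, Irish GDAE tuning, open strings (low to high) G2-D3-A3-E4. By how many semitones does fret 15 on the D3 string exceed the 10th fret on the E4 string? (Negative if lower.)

-9 semitones

D3 at fret 15 → F4 (MIDI 65); E4 at fret 10 → D5 (MIDI 74).
65 − 74 = -9, so the two pitches are 9 semitones apart.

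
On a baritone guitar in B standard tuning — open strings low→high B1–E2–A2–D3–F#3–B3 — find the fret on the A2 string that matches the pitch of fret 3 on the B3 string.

Fret 3 on B3 is MIDI 59 + 3 = 62 (D4). On the A2 string (open MIDI 45), that pitch is 62 − 45 = fret 17.

17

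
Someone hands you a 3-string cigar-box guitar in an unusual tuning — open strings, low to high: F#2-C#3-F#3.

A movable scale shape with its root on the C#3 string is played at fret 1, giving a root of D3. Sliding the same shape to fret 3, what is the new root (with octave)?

E3

Moving from fret 1 to fret 3 shifts the root by 2 semitones.
D3 up 2 semitones is E3.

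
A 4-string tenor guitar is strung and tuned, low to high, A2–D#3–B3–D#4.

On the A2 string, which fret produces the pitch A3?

A3 is 12 semitones above the open A2 (A–A#–B–C–…–G–G#–A), so it sits at fret 12.

12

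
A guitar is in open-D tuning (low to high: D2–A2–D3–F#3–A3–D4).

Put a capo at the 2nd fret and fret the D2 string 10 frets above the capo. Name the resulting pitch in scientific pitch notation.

D3

The capo raises the open D2 by 2 semitones to E2; fretting 10 more gives D2 + 2 + 10 = D2 + 12 semitones = D3.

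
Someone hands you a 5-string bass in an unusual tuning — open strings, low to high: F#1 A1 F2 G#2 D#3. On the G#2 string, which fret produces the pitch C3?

4

C3 is 4 semitones above the open G#2 (G#–A–A#–B–C), so it sits at fret 4.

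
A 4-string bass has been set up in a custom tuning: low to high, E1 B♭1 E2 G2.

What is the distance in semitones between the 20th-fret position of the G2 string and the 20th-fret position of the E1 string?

G2 at fret 20 → E♭4 (MIDI 63); E1 at fret 20 → C3 (MIDI 48).
63 − 48 = 15, so the two pitches are 15 semitones apart, with E♭4 the higher.

15 semitones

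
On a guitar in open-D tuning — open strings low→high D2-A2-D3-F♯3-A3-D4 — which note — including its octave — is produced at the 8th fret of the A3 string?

F4

A3 is MIDI 57. Adding 8 gives 65, which is F4.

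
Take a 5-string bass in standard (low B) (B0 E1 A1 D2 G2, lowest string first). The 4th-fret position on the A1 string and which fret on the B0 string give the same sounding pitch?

Fret 4 on A1 is MIDI 33 + 4 = 37 (C#2). On the B0 string (open MIDI 23), that pitch is 37 − 23 = fret 14.

14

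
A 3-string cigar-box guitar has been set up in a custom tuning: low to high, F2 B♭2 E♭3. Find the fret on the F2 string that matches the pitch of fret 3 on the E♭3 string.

13

E♭3 at fret 3 is E♭3 + 3 semitones = G♭3.
The open F2 string is 10 semitones below the open E♭3, so the same pitch on the F2 string lies at fret 3 + 10 = 13.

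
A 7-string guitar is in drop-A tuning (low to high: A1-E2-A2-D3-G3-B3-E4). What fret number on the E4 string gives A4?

5

A4 is 5 semitones above the open E4 (E–F–F#–G–G#–A), so it sits at fret 5.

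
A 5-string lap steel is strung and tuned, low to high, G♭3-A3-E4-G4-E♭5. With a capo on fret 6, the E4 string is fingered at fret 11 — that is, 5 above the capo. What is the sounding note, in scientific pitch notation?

E♭5

The capo raises the open E4 by 6 semitones to B♭4; fretting 5 more gives E4 + 6 + 5 = E4 + 11 semitones = E♭5.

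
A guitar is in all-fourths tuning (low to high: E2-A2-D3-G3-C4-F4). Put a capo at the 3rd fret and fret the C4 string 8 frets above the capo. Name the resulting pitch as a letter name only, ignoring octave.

B

The capo raises the open C4 by 3 semitones to D#4; fretting 8 more gives C4 + 3 + 8 = C4 + 11 semitones, landing on B.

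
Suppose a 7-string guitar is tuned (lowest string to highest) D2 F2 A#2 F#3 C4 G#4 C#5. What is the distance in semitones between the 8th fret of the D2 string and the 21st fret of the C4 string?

D2 at fret 8 → A#2 (MIDI 46); C4 at fret 21 → A5 (MIDI 81).
46 − 81 = -35, so the two pitches are 35 semitones apart, with A5 the higher.

35 semitones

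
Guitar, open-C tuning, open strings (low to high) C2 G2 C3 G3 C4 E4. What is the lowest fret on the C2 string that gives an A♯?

From C2, count semitones up the chromatic scale until reaching A♯: C–C#–D–D#–…–G#–A–A# — 10 steps.

10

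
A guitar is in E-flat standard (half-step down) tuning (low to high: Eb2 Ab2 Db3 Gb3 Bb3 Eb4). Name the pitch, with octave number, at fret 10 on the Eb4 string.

Each fret is one semitone, so Eb4 + 10 = Db5.
(Equivalently spelled C#5.)

Db5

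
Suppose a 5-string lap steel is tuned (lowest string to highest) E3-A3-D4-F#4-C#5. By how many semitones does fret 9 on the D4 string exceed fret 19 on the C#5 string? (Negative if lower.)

-21 semitones

D4 at fret 9 → B4 (MIDI 71); C#5 at fret 19 → G#6 (MIDI 92).
71 − 92 = -21, so the two pitches are 21 semitones apart.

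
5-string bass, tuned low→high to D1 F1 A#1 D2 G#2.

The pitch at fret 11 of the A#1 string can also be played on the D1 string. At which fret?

A#1 at fret 11 is A#1 + 11 semitones = A2.
The open D1 string is 8 semitones below the open A#1, so the same pitch on the D1 string lies at fret 11 + 8 = 19.

19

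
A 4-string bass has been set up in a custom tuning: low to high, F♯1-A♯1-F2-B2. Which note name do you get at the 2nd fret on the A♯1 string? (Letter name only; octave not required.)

A♯1 is MIDI 34. Adding 2 gives 36; 36 mod 12 = 0, i.e. C.

C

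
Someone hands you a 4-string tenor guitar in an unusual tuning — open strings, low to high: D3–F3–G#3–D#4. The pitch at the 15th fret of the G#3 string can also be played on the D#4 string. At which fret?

8

G#3 at fret 15 is G#3 + 15 semitones = B4.
The open D#4 string is 7 semitones above the open G#3, so the same pitch on the D#4 string lies at fret 15 − 7 = 8.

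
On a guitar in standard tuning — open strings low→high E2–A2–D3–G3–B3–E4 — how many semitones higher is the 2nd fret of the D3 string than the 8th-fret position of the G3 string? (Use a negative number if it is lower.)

D3 at fret 2 → E3 (MIDI 52); G3 at fret 8 → D♯4 (MIDI 63).
52 − 63 = -11, so the two pitches are 11 semitones apart.

-11 semitones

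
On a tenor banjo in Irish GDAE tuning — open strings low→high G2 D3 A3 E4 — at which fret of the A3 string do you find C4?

3

C4 is 3 semitones above the open A3 (A–A#–B–C), so it sits at fret 3.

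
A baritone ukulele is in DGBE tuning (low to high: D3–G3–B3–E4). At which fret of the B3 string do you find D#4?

4

D#4 is 4 semitones above the open B3 (B–C–C#–D–D#), so it sits at fret 4.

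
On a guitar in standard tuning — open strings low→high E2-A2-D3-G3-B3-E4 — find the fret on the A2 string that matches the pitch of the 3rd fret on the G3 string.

13

G3 at fret 3 is G3 + 3 semitones = A#3.
The open A2 string is 10 semitones below the open G3, so the same pitch on the A2 string lies at fret 3 + 10 = 13.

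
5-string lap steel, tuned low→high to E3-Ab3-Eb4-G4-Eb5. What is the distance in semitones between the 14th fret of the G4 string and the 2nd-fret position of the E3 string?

G4 at fret 14 → A5 (MIDI 81); E3 at fret 2 → Gb3 (MIDI 54).
81 − 54 = 27, so the two pitches are 27 semitones apart, with A5 the higher.

27 semitones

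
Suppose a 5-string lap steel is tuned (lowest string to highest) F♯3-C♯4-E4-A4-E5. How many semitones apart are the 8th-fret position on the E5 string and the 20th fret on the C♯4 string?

3 semitones

E5 at fret 8 → C6 (MIDI 84); C♯4 at fret 20 → A5 (MIDI 81).
84 − 81 = 3, so the two pitches are 3 semitones apart, with C6 the higher.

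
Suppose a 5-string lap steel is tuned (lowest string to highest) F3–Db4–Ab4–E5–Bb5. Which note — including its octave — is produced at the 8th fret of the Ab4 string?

Each fret is one semitone, so Ab4 + 8 = E5.

E5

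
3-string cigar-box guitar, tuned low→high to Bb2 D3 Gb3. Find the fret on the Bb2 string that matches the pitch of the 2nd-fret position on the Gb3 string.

10

Gb3 at fret 2 is Gb3 + 2 semitones = Ab3.
The open Bb2 string is 8 semitones below the open Gb3, so the same pitch on the Bb2 string lies at fret 2 + 8 = 10.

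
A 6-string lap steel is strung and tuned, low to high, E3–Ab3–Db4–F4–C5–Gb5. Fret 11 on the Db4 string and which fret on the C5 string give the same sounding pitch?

0

Fret 11 on Db4 is MIDI 61 + 11 = 72 (C5). On the C5 string (open MIDI 72), that pitch is 72 − 72 = fret 0.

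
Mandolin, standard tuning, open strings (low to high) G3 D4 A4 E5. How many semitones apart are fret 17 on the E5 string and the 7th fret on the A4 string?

17 semitones

E5 at fret 17 → A6 (MIDI 93); A4 at fret 7 → E5 (MIDI 76).
93 − 76 = 17, so the two pitches are 17 semitones apart, with A6 the higher.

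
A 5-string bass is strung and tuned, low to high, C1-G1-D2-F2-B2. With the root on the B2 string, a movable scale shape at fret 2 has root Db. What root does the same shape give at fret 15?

Moving from fret 2 to fret 15 shifts the root by 13 semitones.
Db up 13 semitones is D.

D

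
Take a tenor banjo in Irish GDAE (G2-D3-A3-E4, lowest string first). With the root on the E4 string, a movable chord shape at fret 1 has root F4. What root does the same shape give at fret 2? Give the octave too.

F#4

Moving from fret 1 to fret 2 shifts the root by 1 semitone.
F4 up 1 semitone is F#4.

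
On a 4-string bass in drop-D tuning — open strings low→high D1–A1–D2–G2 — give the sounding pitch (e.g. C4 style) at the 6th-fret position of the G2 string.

G2 is MIDI 43. Adding 6 gives 49, which is C#3.
(Equivalently spelled Db3.)

C#3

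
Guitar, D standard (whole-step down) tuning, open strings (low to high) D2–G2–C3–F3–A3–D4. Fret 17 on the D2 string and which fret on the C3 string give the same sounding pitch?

7

Fret 17 on D2 is MIDI 38 + 17 = 55 (G3). On the C3 string (open MIDI 48), that pitch is 55 − 48 = fret 7.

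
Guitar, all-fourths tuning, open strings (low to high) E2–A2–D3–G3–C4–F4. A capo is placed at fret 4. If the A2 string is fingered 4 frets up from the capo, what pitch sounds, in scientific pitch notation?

The capo raises the open A2 by 4 semitones to C#3; fretting 4 more gives A2 + 4 + 4 = A2 + 8 semitones = F3.

F3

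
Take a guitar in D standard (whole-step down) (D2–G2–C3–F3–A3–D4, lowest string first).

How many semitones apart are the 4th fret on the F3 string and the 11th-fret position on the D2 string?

F3 at fret 4 → A3 (MIDI 57); D2 at fret 11 → C#3 (MIDI 49).
57 − 49 = 8, so the two pitches are 8 semitones apart, with A3 the higher.

8 semitones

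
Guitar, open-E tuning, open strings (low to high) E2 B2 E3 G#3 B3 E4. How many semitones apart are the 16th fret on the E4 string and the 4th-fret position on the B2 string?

29 semitones

E4 at fret 16 → G#5 (MIDI 80); B2 at fret 4 → D#3 (MIDI 51).
80 − 51 = 29, so the two pitches are 29 semitones apart, with G#5 the higher.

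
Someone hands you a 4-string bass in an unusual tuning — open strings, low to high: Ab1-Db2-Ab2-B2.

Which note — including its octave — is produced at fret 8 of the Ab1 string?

Ab1 is MIDI 32. Adding 8 gives 40, which is E2.

E2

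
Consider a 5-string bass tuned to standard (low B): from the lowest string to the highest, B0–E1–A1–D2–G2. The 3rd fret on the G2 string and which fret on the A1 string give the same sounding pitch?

13

G2 at fret 3 is G2 + 3 semitones = A♯2.
The open A1 string is 10 semitones below the open G2, so the same pitch on the A1 string lies at fret 3 + 10 = 13.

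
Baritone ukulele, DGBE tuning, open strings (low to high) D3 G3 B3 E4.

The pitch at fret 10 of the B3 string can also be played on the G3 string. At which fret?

B3 at fret 10 is B3 + 10 semitones = A4.
The open G3 string is 4 semitones below the open B3, so the same pitch on the G3 string lies at fret 10 + 4 = 14.

14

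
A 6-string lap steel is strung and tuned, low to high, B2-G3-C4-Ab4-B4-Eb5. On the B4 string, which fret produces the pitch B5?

B5 is 12 semitones above the open B4 (B–C–Db–D–…–A–Bb–B), so it sits at fret 12.

12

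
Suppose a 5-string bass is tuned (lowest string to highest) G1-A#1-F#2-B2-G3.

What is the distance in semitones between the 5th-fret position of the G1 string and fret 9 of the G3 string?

G1 at fret 5 → C2 (MIDI 36); G3 at fret 9 → E4 (MIDI 64).
36 − 64 = -28, so the two pitches are 28 semitones apart, with E4 the higher.

28 semitones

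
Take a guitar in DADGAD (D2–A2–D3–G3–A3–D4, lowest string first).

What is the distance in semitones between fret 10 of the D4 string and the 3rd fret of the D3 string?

19 semitones

D4 at fret 10 → C5 (MIDI 72); D3 at fret 3 → F3 (MIDI 53).
72 − 53 = 19, so the two pitches are 19 semitones apart, with C5 the higher.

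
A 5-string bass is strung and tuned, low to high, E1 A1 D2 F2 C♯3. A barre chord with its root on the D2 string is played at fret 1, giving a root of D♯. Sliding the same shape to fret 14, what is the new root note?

Moving from fret 1 to fret 14 shifts the root by 13 semitones.
D♯ up 13 semitones is E.

E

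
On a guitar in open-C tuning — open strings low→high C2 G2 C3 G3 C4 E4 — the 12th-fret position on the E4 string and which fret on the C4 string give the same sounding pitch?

Fret 12 on E4 is MIDI 64 + 12 = 76 (E5). On the C4 string (open MIDI 60), that pitch is 76 − 60 = fret 16.

16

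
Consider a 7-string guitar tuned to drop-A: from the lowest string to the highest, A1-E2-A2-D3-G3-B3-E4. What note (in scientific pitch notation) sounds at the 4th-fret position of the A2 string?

The open A2 string plus 4 semitones: A–A#–B–C–C#.
The walk passes from B into C once, so the octave number goes from 2 to 3.
(Equivalently spelled D♭3.)

C♯3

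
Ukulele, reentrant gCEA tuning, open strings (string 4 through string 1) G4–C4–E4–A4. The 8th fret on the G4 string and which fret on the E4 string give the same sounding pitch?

11

Fret 8 on G4 is MIDI 67 + 8 = 75 (D#5). On the E4 string (open MIDI 64), that pitch is 75 − 64 = fret 11.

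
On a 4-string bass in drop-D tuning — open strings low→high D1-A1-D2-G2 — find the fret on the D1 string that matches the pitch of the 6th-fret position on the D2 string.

D2 at fret 6 is D2 + 6 semitones = G♯2.
The open D1 string is 12 semitones below the open D2, so the same pitch on the D1 string lies at fret 6 + 12 = 18.

18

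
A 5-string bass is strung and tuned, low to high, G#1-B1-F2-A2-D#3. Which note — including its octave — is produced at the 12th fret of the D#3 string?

The open D#3 string plus 12 semitones: D#–E–F–F#–…–C#–D–D#.
The walk passes from B into C once, so the octave number goes from 3 to 4.

D#4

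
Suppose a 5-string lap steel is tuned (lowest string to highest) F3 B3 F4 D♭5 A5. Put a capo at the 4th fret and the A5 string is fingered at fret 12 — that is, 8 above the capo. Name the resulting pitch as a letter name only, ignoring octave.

The capo raises the open A5 by 4 semitones to D♭6; fretting 8 more gives A5 + 4 + 8 = A5 + 12 semitones, landing on A.

A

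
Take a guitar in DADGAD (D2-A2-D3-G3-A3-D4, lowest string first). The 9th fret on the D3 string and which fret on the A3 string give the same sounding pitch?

2

Fret 9 on D3 is MIDI 50 + 9 = 59 (B3). On the A3 string (open MIDI 57), that pitch is 59 − 57 = fret 2.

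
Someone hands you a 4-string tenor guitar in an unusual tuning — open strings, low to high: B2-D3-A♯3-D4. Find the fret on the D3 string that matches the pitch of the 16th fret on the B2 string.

13

B2 at fret 16 is B2 + 16 semitones = D♯4.
The open D3 string is 3 semitones above the open B2, so the same pitch on the D3 string lies at fret 16 − 3 = 13.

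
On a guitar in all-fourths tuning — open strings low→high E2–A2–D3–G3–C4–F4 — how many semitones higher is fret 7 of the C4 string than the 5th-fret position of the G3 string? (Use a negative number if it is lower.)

7 semitones

C4 at fret 7 → G4 (MIDI 67); G3 at fret 5 → C4 (MIDI 60).
67 − 60 = 7, so the two pitches are 7 semitones apart.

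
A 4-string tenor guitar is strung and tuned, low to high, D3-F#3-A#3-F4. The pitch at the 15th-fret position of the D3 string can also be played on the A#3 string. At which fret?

D3 at fret 15 is D3 + 15 semitones = F4.
The open A#3 string is 8 semitones above the open D3, so the same pitch on the A#3 string lies at fret 15 − 8 = 7.

7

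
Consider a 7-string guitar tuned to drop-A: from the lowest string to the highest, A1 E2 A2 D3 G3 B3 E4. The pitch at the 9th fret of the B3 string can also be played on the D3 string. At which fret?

18

B3 at fret 9 is B3 + 9 semitones = G#4.
The open D3 string is 9 semitones below the open B3, so the same pitch on the D3 string lies at fret 9 + 9 = 18.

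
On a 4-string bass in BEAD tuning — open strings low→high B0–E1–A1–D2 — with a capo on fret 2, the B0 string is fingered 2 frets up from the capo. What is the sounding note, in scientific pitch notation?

D♯1

The capo raises the open B0 by 2 semitones to C♯1; fretting 2 more gives B0 + 2 + 2 = B0 + 4 semitones = D♯1.
(Also written E♭.)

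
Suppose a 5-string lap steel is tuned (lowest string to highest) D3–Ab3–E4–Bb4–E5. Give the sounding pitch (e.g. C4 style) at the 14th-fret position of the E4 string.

Gb5

The open E4 string plus 14 semitones: E–F–Gb–G–…–E–F–Gb.
The walk passes from B into C once, so the octave number goes from 4 to 5.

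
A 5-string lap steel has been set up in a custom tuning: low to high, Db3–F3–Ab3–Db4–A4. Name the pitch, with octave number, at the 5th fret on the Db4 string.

Gb4

The open Db4 string plus 5 semitones: Db–D–Eb–E–F–Gb.
No B→C boundary is crossed, so the octave stays at 4.
(Equivalently spelled F#4.)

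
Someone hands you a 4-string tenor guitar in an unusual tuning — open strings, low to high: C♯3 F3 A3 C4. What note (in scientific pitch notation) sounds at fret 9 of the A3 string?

Each fret is one semitone, so A3 + 9 = F♯4.

F♯4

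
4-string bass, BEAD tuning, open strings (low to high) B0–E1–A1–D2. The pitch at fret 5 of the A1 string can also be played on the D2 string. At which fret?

0

Fret 5 on A1 is MIDI 33 + 5 = 38 (D2). On the D2 string (open MIDI 38), that pitch is 38 − 38 = fret 0.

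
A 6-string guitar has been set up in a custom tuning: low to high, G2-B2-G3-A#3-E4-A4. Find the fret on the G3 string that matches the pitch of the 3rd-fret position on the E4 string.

E4 at fret 3 is E4 + 3 semitones = G4.
The open G3 string is 9 semitones below the open E4, so the same pitch on the G3 string lies at fret 3 + 9 = 12.

12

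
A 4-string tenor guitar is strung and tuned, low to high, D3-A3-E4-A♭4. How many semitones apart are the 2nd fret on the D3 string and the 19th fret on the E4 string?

D3 at fret 2 → E3 (MIDI 52); E4 at fret 19 → B5 (MIDI 83).
52 − 83 = -31, so the two pitches are 31 semitones apart, with B5 the higher.

31 semitones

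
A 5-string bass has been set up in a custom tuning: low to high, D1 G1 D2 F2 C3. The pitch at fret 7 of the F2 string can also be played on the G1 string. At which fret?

17

F2 at fret 7 is F2 + 7 semitones = C3.
The open G1 string is 10 semitones below the open F2, so the same pitch on the G1 string lies at fret 7 + 10 = 17.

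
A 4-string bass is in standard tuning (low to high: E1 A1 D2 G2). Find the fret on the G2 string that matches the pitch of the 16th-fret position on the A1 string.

6

Fret 16 on A1 is MIDI 33 + 16 = 49 (C♯3). On the G2 string (open MIDI 43), that pitch is 49 − 43 = fret 6.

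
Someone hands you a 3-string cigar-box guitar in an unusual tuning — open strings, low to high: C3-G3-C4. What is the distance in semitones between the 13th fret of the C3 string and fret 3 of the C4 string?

C3 at fret 13 → C#4 (MIDI 61); C4 at fret 3 → D#4 (MIDI 63).
61 − 63 = -2, so the two pitches are 2 semitones apart, with D#4 the higher.

2 semitones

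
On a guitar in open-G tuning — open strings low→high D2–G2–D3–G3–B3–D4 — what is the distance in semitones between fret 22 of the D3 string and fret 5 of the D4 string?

5 semitones

D3 at fret 22 → C5 (MIDI 72); D4 at fret 5 → G4 (MIDI 67).
72 − 67 = 5, so the two pitches are 5 semitones apart, with C5 the higher.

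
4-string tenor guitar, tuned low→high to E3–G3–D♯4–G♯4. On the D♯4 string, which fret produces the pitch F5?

F5 is 14 semitones above the open D♯4 (D#–E–F–F#–…–D#–E–F), so it sits at fret 14.

14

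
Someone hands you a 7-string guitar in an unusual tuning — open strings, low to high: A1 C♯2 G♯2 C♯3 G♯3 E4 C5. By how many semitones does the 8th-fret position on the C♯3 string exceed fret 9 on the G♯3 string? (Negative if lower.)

-8 semitones

C♯3 at fret 8 → A3 (MIDI 57); G♯3 at fret 9 → F4 (MIDI 65).
57 − 65 = -8, so the two pitches are 8 semitones apart.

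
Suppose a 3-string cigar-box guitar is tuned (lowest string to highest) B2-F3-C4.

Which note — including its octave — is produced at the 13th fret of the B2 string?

C4

The open B2 string plus 13 semitones: B–C–Db–D–…–Bb–B–C.
The walk passes from B into C 2 times, so the octave number goes from 2 to 4.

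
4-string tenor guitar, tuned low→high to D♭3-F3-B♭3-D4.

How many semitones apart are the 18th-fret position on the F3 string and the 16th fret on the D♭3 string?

6 semitones

F3 at fret 18 → B4 (MIDI 71); D♭3 at fret 16 → F4 (MIDI 65).
71 − 65 = 6, so the two pitches are 6 semitones apart, with B4 the higher.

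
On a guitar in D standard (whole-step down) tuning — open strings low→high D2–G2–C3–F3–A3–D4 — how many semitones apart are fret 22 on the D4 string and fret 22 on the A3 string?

D4 at fret 22 → C6 (MIDI 84); A3 at fret 22 → G5 (MIDI 79).
84 − 79 = 5, so the two pitches are 5 semitones apart, with C6 the higher.

5 semitones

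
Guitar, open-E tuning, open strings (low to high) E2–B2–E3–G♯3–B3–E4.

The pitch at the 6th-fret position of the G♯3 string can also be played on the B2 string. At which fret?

15

Fret 6 on G♯3 is MIDI 56 + 6 = 62 (D4). On the B2 string (open MIDI 47), that pitch is 62 − 47 = fret 15.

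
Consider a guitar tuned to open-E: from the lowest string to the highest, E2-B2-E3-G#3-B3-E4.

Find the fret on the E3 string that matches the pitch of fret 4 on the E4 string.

16

Fret 4 on E4 is MIDI 64 + 4 = 68 (G#4). On the E3 string (open MIDI 52), that pitch is 68 − 52 = fret 16.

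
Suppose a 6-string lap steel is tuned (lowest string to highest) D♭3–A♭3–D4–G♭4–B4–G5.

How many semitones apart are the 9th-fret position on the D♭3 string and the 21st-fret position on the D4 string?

D♭3 at fret 9 → B♭3 (MIDI 58); D4 at fret 21 → B5 (MIDI 83).
58 − 83 = -25, so the two pitches are 25 semitones apart, with B5 the higher.

25 semitones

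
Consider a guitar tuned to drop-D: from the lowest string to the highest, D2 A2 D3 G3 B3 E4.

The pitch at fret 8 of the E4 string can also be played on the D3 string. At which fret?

22

Fret 8 on E4 is MIDI 64 + 8 = 72 (C5). On the D3 string (open MIDI 50), that pitch is 72 − 50 = fret 22.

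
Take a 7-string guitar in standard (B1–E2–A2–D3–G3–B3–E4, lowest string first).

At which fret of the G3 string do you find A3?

A3 is 2 semitones above the open G3 (G–G#–A), so it sits at fret 2.

2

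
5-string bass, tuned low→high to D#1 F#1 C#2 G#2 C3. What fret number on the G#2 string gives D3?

6

D3 is 6 semitones above the open G#2 (G#–A–A#–B–C–C#–D), so it sits at fret 6.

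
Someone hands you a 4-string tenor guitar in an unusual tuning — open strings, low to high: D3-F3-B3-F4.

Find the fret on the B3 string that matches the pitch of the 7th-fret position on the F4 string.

13

Fret 7 on F4 is MIDI 65 + 7 = 72 (C5). On the B3 string (open MIDI 59), that pitch is 72 − 59 = fret 13.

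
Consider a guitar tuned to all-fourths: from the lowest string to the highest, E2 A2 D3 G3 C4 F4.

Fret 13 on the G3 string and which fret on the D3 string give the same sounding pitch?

18

G3 at fret 13 is G3 + 13 semitones = G#4.
The open D3 string is 5 semitones below the open G3, so the same pitch on the D3 string lies at fret 13 + 5 = 18.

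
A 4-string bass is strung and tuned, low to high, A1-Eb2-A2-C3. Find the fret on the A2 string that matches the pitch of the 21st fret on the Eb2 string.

15

Fret 21 on Eb2 is MIDI 39 + 21 = 60 (C4). On the A2 string (open MIDI 45), that pitch is 60 − 45 = fret 15.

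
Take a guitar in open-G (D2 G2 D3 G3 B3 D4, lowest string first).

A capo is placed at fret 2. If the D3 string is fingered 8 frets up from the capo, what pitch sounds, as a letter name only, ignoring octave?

The capo raises the open D3 by 2 semitones to E3; fretting 8 more gives D3 + 2 + 8 = D3 + 10 semitones, landing on C.

C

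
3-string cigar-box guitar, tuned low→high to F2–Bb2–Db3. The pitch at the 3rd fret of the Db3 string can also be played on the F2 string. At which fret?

Fret 3 on Db3 is MIDI 49 + 3 = 52 (E3). On the F2 string (open MIDI 41), that pitch is 52 − 41 = fret 11.

11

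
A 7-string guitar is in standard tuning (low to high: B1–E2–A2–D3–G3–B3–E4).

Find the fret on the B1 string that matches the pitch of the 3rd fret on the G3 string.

Fret 3 on G3 is MIDI 55 + 3 = 58 (A#3). On the B1 string (open MIDI 35), that pitch is 58 − 35 = fret 23.

23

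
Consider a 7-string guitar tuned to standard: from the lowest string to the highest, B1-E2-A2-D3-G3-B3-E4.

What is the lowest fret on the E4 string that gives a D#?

11

From E4, count semitones up the chromatic scale until reaching D#: E–F–F#–G–…–C#–D–D# — 11 steps.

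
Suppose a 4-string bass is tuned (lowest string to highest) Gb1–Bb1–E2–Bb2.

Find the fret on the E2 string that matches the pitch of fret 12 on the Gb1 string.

2

Gb1 at fret 12 is Gb1 + 12 semitones = Gb2.
The open E2 string is 10 semitones above the open Gb1, so the same pitch on the E2 string lies at fret 12 − 10 = 2.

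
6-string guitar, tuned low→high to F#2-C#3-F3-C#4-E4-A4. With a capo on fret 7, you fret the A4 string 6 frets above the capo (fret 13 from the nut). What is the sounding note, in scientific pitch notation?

A#5

The capo raises the open A4 by 7 semitones to E5; fretting 6 more gives A4 + 7 + 6 = A4 + 13 semitones = A#5.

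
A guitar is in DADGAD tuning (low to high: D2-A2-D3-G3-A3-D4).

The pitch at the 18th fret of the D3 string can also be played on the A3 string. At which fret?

11

D3 at fret 18 is D3 + 18 semitones = G♯4.
The open A3 string is 7 semitones above the open D3, so the same pitch on the A3 string lies at fret 18 − 7 = 11.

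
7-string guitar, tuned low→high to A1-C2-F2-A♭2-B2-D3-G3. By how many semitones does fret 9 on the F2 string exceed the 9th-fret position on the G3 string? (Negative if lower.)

F2 at fret 9 → D3 (MIDI 50); G3 at fret 9 → E4 (MIDI 64).
50 − 64 = -14, so the two pitches are 14 semitones apart.

-14 semitones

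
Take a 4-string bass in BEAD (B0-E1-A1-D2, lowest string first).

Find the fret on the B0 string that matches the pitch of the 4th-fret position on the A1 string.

14

Fret 4 on A1 is MIDI 33 + 4 = 37 (C#2). On the B0 string (open MIDI 23), that pitch is 37 − 23 = fret 14.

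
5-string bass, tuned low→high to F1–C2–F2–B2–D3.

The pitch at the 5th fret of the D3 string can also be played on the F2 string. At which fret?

14

Fret 5 on D3 is MIDI 50 + 5 = 55 (G3). On the F2 string (open MIDI 41), that pitch is 55 − 41 = fret 14.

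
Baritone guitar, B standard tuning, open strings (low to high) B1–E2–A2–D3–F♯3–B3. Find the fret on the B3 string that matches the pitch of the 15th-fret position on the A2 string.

1

Fret 15 on A2 is MIDI 45 + 15 = 60 (C4). On the B3 string (open MIDI 59), that pitch is 60 − 59 = fret 1.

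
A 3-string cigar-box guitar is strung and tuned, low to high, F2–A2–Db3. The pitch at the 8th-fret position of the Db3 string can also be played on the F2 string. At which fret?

16

Db3 at fret 8 is Db3 + 8 semitones = A3.
The open F2 string is 8 semitones below the open Db3, so the same pitch on the F2 string lies at fret 8 + 8 = 16.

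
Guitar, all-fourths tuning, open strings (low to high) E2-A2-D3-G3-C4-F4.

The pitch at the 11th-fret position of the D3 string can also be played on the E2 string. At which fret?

21

Fret 11 on D3 is MIDI 50 + 11 = 61 (C#4). On the E2 string (open MIDI 40), that pitch is 61 − 40 = fret 21.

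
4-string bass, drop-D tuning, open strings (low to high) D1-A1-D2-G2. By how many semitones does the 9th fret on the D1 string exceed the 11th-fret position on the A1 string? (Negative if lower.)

D1 at fret 9 → B1 (MIDI 35); A1 at fret 11 → G♯2 (MIDI 44).
35 − 44 = -9, so the two pitches are 9 semitones apart.

-9 semitones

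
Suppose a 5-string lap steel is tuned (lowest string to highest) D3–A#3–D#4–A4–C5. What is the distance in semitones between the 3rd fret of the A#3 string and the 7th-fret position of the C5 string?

18 semitones

A#3 at fret 3 → C#4 (MIDI 61); C5 at fret 7 → G5 (MIDI 79).
61 − 79 = -18, so the two pitches are 18 semitones apart, with G5 the higher.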